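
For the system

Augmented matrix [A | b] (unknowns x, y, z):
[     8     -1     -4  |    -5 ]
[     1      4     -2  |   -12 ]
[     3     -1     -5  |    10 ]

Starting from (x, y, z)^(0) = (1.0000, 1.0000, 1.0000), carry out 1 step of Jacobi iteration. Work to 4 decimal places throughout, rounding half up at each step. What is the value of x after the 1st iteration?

Iteration 1:
  x = (-5 - (-1)·1.0000 - (-4)·1.0000) / (8) = 0.0000
  y = (-12 - (1)·1.0000 - (-2)·1.0000) / (4) = -2.7500
  z = (10 - (3)·1.0000 - (-1)·1.0000) / (-5) = -1.6000

0.0000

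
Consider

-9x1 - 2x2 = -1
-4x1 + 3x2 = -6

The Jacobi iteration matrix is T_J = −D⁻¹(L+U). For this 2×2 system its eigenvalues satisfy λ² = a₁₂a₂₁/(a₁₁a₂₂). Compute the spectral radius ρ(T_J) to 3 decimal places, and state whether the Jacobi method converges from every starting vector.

0.544

a₁₂a₂₁/(a₁₁a₂₂) = (-2)·(-4) / ((-9)·(3)) = -0.296296
ρ = √|-0.296296| = √0.296296 = 0.544
ρ < 1, so Jacobi converges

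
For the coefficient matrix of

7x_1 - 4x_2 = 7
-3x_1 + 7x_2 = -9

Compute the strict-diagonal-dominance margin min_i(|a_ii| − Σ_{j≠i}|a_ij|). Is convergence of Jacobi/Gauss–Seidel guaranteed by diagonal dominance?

row 1: |7| − (4) = 3
row 2: |7| − (3) = 4
minimum over rows = 3 → strictly diagonally dominant (convergence guaranteed)

3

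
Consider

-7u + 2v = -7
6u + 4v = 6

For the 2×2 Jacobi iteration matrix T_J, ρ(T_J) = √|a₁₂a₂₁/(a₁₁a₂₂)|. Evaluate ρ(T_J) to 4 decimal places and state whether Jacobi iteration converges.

a₁₂a₂₁/(a₁₁a₂₂) = (2)·(6) / ((-7)·(4)) = -0.428571
ρ = √|-0.428571| = √0.428571 = 0.6547
ρ < 1, so Jacobi converges

0.6547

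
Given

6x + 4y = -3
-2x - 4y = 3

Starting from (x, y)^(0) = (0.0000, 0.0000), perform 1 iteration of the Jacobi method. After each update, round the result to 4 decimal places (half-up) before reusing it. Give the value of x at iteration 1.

-0.5000

Iteration 1:
  x = (-3 - (4)·0.0000) / (6) = -0.5000
  y = (3 - (-2)·0.0000) / (-4) = -0.7500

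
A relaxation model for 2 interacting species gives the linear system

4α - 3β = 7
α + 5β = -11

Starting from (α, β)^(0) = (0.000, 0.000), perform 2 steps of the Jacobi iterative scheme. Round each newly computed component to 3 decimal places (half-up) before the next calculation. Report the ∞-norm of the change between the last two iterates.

Iteration 1:
  α = (7 - (-3)·0.000) / (4) = 1.750
  β = (-11 - (1)·0.000) / (5) = -2.200
Iteration 2:
  α = (7 - (-3)·-2.200) / (4) = 0.100
  β = (-11 - (1)·1.750) / (5) = -2.550
Change: (-1.650, -0.350) → max |·| = 1.650

1.650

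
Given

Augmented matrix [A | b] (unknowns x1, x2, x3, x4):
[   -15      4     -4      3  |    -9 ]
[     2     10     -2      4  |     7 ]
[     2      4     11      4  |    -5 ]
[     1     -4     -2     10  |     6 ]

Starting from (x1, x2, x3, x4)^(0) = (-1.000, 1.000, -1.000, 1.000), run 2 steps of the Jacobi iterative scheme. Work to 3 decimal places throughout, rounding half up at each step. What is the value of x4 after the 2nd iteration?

0.387

Iteration 1:
  x1 = (-9 - (4)·1.000 - (-4)·-1.000 - (3)·1.000) / (-15) = 1.333
  x2 = (7 - (2)·-1.000 - (-2)·-1.000 - (4)·1.000) / (10) = 0.300
  x3 = (-5 - (2)·-1.000 - (4)·1.000 - (4)·1.000) / (11) = -1.000
  x4 = (6 - (1)·-1.000 - (-4)·1.000 - (-2)·-1.000) / (10) = 0.900
Iteration 2:
  x1 = (-9 - (4)·0.300 - (-4)·-1.000 - (3)·0.900) / (-15) = 1.127
  x2 = (7 - (2)·1.333 - (-2)·-1.000 - (4)·0.900) / (10) = -0.127
  x3 = (-5 - (2)·1.333 - (4)·0.300 - (4)·0.900) / (11) = -1.133
  x4 = (6 - (1)·1.333 - (-4)·0.300 - (-2)·-1.000) / (10) = 0.387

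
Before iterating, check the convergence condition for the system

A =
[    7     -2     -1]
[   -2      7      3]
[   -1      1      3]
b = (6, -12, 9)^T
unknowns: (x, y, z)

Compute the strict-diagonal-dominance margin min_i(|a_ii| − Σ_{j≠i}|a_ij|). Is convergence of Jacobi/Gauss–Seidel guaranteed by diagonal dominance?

1

row 1: |7| − (2+1) = 4
row 2: |7| − (2+3) = 2
row 3: |3| − (1+1) = 1
minimum over rows = 1 → strictly diagonally dominant (convergence guaranteed)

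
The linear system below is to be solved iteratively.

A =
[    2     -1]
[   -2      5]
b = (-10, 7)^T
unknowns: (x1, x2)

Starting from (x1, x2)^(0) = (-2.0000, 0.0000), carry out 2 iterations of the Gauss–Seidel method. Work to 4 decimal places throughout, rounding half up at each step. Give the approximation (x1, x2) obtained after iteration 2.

Iteration 1:
  x1 = (-10 - (-1)·0.0000) / (2) = -5.0000
  x2 = (7 - (-2)·-5.0000) / (5) = -0.6000
Iteration 2:
  x1 = (-10 - (-1)·-0.6000) / (2) = -5.3000
  x2 = (7 - (-2)·-5.3000) / (5) = -0.7200

(-5.3000, -0.7200)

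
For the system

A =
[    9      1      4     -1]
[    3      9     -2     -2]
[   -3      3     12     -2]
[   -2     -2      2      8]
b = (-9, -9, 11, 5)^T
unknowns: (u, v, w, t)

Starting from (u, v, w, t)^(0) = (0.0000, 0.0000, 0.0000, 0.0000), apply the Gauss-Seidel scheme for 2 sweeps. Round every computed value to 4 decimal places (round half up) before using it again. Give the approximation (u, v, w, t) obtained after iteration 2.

(-1.2963, -0.3827, 0.6883, 0.0332)

Iteration 1:
  u = (-9 - (1)·0.0000 - (4)·0.0000 - (-1)·0.0000) / (9) = -1.0000
  v = (-9 - (3)·-1.0000 - (-2)·0.0000 - (-2)·0.0000) / (9) = -0.6667
  w = (11 - (-3)·-1.0000 - (3)·-0.6667 - (-2)·0.0000) / (12) = 0.8333
  t = (5 - (-2)·-1.0000 - (-2)·-0.6667 - (2)·0.8333) / (8) = 0.0000
Iteration 2:
  u = (-9 - (1)·-0.6667 - (4)·0.8333 - (-1)·0.0000) / (9) = -1.2963
  v = (-9 - (3)·-1.2963 - (-2)·0.8333 - (-2)·0.0000) / (9) = -0.3827
  w = (11 - (-3)·-1.2963 - (3)·-0.3827 - (-2)·0.0000) / (12) = 0.6883
  t = (5 - (-2)·-1.2963 - (-2)·-0.3827 - (2)·0.6883) / (8) = 0.0332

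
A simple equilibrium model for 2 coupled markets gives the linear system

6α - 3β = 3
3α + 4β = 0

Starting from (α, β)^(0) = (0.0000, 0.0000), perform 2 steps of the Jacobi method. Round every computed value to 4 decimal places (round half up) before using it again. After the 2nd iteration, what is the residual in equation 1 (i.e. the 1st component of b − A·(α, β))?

Iteration 1:
  α = (3 - (-3)·0.0000) / (6) = 0.5000
  β = (0 - (3)·0.0000) / (4) = 0.0000
Iteration 2:
  α = (3 - (-3)·0.0000) / (6) = 0.5000
  β = (0 - (3)·0.5000) / (4) = -0.3750
Residual b − A·x = (-1.1250, 0.0000)

-1.1250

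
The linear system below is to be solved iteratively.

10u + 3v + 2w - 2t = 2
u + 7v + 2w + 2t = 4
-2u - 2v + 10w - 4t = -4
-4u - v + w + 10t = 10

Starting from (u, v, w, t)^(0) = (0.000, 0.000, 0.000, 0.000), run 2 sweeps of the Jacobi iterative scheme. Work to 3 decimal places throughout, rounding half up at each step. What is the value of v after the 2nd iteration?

Iteration 1:
  u = (2 - (3)·0.000 - (2)·0.000 - (-2)·0.000) / (10) = 0.200
  v = (4 - (1)·0.000 - (2)·0.000 - (2)·0.000) / (7) = 0.571
  w = (-4 - (-2)·0.000 - (-2)·0.000 - (-4)·0.000) / (10) = -0.400
  t = (10 - (-4)·0.000 - (-1)·0.000 - (1)·0.000) / (10) = 1.000
Iteration 2:
  u = (2 - (3)·0.571 - (2)·-0.400 - (-2)·1.000) / (10) = 0.309
  v = (4 - (1)·0.200 - (2)·-0.400 - (2)·1.000) / (7) = 0.371
  w = (-4 - (-2)·0.200 - (-2)·0.571 - (-4)·1.000) / (10) = 0.154
  t = (10 - (-4)·0.200 - (-1)·0.571 - (1)·-0.400) / (10) = 1.177

0.371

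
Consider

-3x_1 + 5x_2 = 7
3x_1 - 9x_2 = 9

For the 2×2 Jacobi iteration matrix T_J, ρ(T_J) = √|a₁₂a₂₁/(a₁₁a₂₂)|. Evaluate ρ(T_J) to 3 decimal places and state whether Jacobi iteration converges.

0.745

a₁₂a₂₁/(a₁₁a₂₂) = (5)·(3) / ((-3)·(-9)) = 0.555556
ρ = √|0.555556| = √0.555556 = 0.745
ρ < 1, so Jacobi converges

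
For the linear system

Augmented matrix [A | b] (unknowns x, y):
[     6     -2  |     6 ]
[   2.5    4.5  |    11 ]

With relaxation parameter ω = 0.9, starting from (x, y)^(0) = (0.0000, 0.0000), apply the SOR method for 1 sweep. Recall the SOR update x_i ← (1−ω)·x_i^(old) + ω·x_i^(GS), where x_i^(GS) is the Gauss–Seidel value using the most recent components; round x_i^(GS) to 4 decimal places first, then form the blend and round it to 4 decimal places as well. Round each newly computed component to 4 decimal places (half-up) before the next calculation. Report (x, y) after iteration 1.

Iteration 1:
  x: GS value = (6 - (-2)·0.0000) / (6) = 1.0000;  x ← (1−ω)·0.0000 + ω·1.0000 = 0.9000
  y: GS value = (11 - (2.5)·0.9000) / (4.5) = 1.9444;  y ← (1−ω)·0.0000 + ω·1.9444 = 1.7500

(0.9000, 1.7500)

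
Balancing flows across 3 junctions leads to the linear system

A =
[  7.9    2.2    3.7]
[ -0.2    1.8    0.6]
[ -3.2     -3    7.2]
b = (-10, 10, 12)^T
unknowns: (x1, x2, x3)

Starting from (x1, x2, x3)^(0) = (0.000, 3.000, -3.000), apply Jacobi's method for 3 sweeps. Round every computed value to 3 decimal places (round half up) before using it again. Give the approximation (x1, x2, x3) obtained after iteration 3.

Iteration 1:
  x1 = (-10 - (2.2)·3.000 - (3.7)·-3.000) / (7.9) = -0.696
  x2 = (10 - (-0.2)·0.000 - (0.6)·-3.000) / (1.8) = 6.556
  x3 = (12 - (-3.2)·0.000 - (-3)·3.000) / (7.2) = 2.917
Iteration 2:
  x1 = (-10 - (2.2)·6.556 - (3.7)·2.917) / (7.9) = -4.458
  x2 = (10 - (-0.2)·-0.696 - (0.6)·2.917) / (1.8) = 4.506
  x3 = (12 - (-3.2)·-0.696 - (-3)·6.556) / (7.2) = 4.089
Iteration 3:
  x1 = (-10 - (2.2)·4.506 - (3.7)·4.089) / (7.9) = -4.436
  x2 = (10 - (-0.2)·-4.458 - (0.6)·4.089) / (1.8) = 3.697
  x3 = (12 - (-3.2)·-4.458 - (-3)·4.506) / (7.2) = 1.563

(-4.436, 3.697, 1.563)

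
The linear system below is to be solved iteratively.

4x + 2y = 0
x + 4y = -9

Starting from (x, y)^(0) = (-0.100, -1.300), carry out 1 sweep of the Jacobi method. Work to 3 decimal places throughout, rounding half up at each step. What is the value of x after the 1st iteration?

0.650

Iteration 1:
  x = (0 - (2)·-1.300) / (4) = 0.650
  y = (-9 - (1)·-0.100) / (4) = -2.225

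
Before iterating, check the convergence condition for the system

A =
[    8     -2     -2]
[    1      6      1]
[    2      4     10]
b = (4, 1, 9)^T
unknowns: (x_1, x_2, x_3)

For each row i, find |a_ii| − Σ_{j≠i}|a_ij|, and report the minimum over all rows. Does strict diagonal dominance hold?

4

row 1: |8| − (2+2) = 4
row 2: |6| − (1+1) = 4
row 3: |10| − (2+4) = 4
minimum over rows = 4 → strictly diagonally dominant (convergence guaranteed)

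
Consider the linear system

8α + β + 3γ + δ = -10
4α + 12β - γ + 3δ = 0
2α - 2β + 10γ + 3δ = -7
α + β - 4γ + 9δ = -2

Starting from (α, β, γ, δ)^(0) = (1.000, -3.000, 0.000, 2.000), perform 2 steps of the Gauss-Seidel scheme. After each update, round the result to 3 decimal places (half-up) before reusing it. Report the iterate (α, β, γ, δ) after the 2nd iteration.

Iteration 1:
  α = (-10 - (1)·-3.000 - (3)·0.000 - (1)·2.000) / (8) = -1.125
  β = (0 - (4)·-1.125 - (-1)·0.000 - (3)·2.000) / (12) = -0.125
  γ = (-7 - (2)·-1.125 - (-2)·-0.125 - (3)·2.000) / (10) = -1.100
  δ = (-2 - (1)·-1.125 - (1)·-0.125 - (-4)·-1.100) / (9) = -0.572
Iteration 2:
  α = (-10 - (1)·-0.125 - (3)·-1.100 - (1)·-0.572) / (8) = -0.750
  β = (0 - (4)·-0.750 - (-1)·-1.100 - (3)·-0.572) / (12) = 0.301
  γ = (-7 - (2)·-0.750 - (-2)·0.301 - (3)·-0.572) / (10) = -0.318
  δ = (-2 - (1)·-0.750 - (1)·0.301 - (-4)·-0.318) / (9) = -0.314

(-0.750, 0.301, -0.318, -0.314)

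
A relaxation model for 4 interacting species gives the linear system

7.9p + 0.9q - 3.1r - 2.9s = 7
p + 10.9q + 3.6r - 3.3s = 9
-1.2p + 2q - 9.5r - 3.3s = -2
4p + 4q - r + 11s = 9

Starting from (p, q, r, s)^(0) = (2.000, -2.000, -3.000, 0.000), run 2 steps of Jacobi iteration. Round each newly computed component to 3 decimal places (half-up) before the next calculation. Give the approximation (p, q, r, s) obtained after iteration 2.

Iteration 1:
  p = (7 - (0.9)·-2.000 - (-3.1)·-3.000 - (-2.9)·0.000) / (7.9) = -0.063
  q = (9 - (1)·2.000 - (3.6)·-3.000 - (-3.3)·0.000) / (10.9) = 1.633
  r = (-2 - (-1.2)·2.000 - (2)·-2.000 - (-3.3)·0.000) / (-9.5) = -0.463
  s = (9 - (4)·2.000 - (4)·-2.000 - (-1)·-3.000) / (11) = 0.545
Iteration 2:
  p = (7 - (0.9)·1.633 - (-3.1)·-0.463 - (-2.9)·0.545) / (7.9) = 0.718
  q = (9 - (1)·-0.063 - (3.6)·-0.463 - (-3.3)·0.545) / (10.9) = 1.149
  r = (-2 - (-1.2)·-0.063 - (2)·1.633 - (-3.3)·0.545) / (-9.5) = 0.373
  s = (9 - (4)·-0.063 - (4)·1.633 - (-1)·-0.463) / (11) = 0.205

(0.718, 1.149, 0.373, 0.205)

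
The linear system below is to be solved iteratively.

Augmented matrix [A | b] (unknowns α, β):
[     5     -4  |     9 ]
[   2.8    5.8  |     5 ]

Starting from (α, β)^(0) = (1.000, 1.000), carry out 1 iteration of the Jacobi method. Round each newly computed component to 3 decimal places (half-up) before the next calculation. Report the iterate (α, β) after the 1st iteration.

Iteration 1:
  α = (9 - (-4)·1.000) / (5) = 2.600
  β = (5 - (2.8)·1.000) / (5.8) = 0.379

(2.600, 0.379)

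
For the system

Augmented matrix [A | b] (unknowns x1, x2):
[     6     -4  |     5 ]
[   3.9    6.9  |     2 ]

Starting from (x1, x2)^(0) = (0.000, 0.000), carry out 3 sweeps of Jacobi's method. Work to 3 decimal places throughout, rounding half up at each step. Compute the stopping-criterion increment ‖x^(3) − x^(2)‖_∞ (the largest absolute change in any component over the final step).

Iteration 1:
  x1 = (5 - (-4)·0.000) / (6) = 0.833
  x2 = (2 - (3.9)·0.000) / (6.9) = 0.290
Iteration 2:
  x1 = (5 - (-4)·0.290) / (6) = 1.027
  x2 = (2 - (3.9)·0.833) / (6.9) = -0.181
Iteration 3:
  x1 = (5 - (-4)·-0.181) / (6) = 0.713
  x2 = (2 - (3.9)·1.027) / (6.9) = -0.291
Change: (-0.314, -0.110) → max |·| = 0.314

0.314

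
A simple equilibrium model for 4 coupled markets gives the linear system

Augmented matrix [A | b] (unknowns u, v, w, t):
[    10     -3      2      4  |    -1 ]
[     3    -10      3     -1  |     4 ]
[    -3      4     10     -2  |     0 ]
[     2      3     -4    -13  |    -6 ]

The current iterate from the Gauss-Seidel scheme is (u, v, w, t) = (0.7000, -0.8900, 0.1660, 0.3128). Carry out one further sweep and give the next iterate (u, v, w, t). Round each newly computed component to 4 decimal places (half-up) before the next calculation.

One sweep:
  u = (-1 - (-3)·-0.8900 - (2)·0.1660 - (4)·0.3128) / (10) = -0.5253
  v = (4 - (3)·-0.5253 - (3)·0.1660 - (-1)·0.3128) / (-10) = -0.5391
  w = (0 - (-3)·-0.5253 - (4)·-0.5391 - (-2)·0.3128) / (10) = 0.1206
  t = (-6 - (2)·-0.5253 - (3)·-0.5391 - (-4)·0.1206) / (-13) = 0.2192

(-0.5253, -0.5391, 0.1206, 0.2192)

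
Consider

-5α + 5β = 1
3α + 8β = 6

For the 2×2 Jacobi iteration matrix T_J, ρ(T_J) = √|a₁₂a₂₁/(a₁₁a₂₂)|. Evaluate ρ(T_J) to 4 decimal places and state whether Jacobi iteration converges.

a₁₂a₂₁/(a₁₁a₂₂) = (5)·(3) / ((-5)·(8)) = -0.375000
ρ = √|-0.375000| = √0.375000 = 0.6124
ρ < 1, so Jacobi converges

0.6124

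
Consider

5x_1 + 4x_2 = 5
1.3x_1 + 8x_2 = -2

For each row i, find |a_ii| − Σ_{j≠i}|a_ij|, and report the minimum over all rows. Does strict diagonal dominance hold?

row 1: |5| − (4) = 1
row 2: |8| − (1.3) = 6.7
minimum over rows = 1 → strictly diagonally dominant (convergence guaranteed)

1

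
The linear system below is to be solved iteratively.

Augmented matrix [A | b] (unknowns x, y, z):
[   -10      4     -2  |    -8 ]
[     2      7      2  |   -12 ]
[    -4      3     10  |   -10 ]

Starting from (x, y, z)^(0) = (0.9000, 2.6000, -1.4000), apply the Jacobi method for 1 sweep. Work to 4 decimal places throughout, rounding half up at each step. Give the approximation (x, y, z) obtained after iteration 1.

(2.1200, -1.5714, -1.4200)

Iteration 1:
  x = (-8 - (4)·2.6000 - (-2)·-1.4000) / (-10) = 2.1200
  y = (-12 - (2)·0.9000 - (2)·-1.4000) / (7) = -1.5714
  z = (-10 - (-4)·0.9000 - (3)·2.6000) / (10) = -1.4200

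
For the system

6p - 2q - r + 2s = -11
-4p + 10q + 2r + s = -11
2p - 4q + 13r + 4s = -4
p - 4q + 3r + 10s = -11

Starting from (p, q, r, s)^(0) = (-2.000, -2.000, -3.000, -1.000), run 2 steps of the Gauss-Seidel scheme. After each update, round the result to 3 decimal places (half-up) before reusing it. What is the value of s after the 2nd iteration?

-1.559

Iteration 1:
  p = (-11 - (-2)·-2.000 - (-1)·-3.000 - (2)·-1.000) / (6) = -2.667
  q = (-11 - (-4)·-2.667 - (2)·-3.000 - (1)·-1.000) / (10) = -1.467
  r = (-4 - (2)·-2.667 - (-4)·-1.467 - (4)·-1.000) / (13) = -0.041
  s = (-11 - (1)·-2.667 - (-4)·-1.467 - (3)·-0.041) / (10) = -1.408
Iteration 2:
  p = (-11 - (-2)·-1.467 - (-1)·-0.041 - (2)·-1.408) / (6) = -1.860
  q = (-11 - (-4)·-1.860 - (2)·-0.041 - (1)·-1.408) / (10) = -1.695
  r = (-4 - (2)·-1.860 - (-4)·-1.695 - (4)·-1.408) / (13) = -0.110
  s = (-11 - (1)·-1.860 - (-4)·-1.695 - (3)·-0.110) / (10) = -1.559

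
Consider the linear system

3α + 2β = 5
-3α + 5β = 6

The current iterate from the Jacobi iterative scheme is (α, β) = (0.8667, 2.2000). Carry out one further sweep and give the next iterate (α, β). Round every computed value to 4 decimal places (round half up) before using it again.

(0.2000, 1.7200)

One sweep:
  α = (5 - (2)·2.2000) / (3) = 0.2000
  β = (6 - (-3)·0.8667) / (5) = 1.7200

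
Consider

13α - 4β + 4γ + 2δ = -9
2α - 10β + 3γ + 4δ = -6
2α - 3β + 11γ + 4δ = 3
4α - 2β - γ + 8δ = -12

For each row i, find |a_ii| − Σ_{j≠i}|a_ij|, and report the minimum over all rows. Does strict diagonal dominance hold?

row 1: |13| − (4+4+2) = 3
row 2: |-10| − (2+3+4) = 1
row 3: |11| − (2+3+4) = 2
row 4: |8| − (4+2+1) = 1
minimum over rows = 1 → strictly diagonally dominant (convergence guaranteed)

1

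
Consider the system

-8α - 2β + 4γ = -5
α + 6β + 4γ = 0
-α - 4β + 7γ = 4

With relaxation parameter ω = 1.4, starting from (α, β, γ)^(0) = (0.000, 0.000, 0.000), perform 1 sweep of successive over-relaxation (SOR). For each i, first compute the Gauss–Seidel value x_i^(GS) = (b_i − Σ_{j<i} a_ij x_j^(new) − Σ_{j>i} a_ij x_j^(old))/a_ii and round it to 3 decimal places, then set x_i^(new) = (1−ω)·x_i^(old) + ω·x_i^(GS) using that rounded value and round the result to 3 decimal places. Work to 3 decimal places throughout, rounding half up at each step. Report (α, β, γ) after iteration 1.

(0.875, -0.204, 0.812)

Iteration 1:
  α: GS value = (-5 - (-2)·0.000 - (4)·0.000) / (-8) = 0.625;  α ← (1−ω)·0.000 + ω·0.625 = 0.875
  β: GS value = (0 - (1)·0.875 - (4)·0.000) / (6) = -0.146;  β ← (1−ω)·0.000 + ω·-0.146 = -0.204
  γ: GS value = (4 - (-1)·0.875 - (-4)·-0.204) / (7) = 0.580;  γ ← (1−ω)·0.000 + ω·0.580 = 0.812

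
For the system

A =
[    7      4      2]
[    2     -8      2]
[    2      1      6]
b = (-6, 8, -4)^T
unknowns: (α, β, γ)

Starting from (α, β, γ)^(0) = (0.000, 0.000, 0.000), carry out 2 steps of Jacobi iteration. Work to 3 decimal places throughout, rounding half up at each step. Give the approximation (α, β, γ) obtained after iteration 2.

Iteration 1:
  α = (-6 - (4)·0.000 - (2)·0.000) / (7) = -0.857
  β = (8 - (2)·0.000 - (2)·0.000) / (-8) = -1.000
  γ = (-4 - (2)·0.000 - (1)·0.000) / (6) = -0.667
Iteration 2:
  α = (-6 - (4)·-1.000 - (2)·-0.667) / (7) = -0.095
  β = (8 - (2)·-0.857 - (2)·-0.667) / (-8) = -1.381
  γ = (-4 - (2)·-0.857 - (1)·-1.000) / (6) = -0.214

(-0.095, -1.381, -0.214)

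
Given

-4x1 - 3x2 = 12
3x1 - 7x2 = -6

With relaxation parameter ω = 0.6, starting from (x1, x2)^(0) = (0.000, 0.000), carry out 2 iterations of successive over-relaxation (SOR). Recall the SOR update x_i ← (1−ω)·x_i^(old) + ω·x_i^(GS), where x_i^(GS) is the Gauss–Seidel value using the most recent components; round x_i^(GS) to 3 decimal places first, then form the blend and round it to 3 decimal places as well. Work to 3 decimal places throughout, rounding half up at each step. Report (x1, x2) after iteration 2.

Iteration 1:
  x1: GS value = (12 - (-3)·0.000) / (-4) = -3.000;  x1 ← (1−ω)·0.000 + ω·-3.000 = -1.800
  x2: GS value = (-6 - (3)·-1.800) / (-7) = 0.086;  x2 ← (1−ω)·0.000 + ω·0.086 = 0.052
Iteration 2:
  x1: GS value = (12 - (-3)·0.052) / (-4) = -3.039;  x1 ← (1−ω)·-1.800 + ω·-3.039 = -2.543
  x2: GS value = (-6 - (3)·-2.543) / (-7) = -0.233;  x2 ← (1−ω)·0.052 + ω·-0.233 = -0.119

(-2.543, -0.119)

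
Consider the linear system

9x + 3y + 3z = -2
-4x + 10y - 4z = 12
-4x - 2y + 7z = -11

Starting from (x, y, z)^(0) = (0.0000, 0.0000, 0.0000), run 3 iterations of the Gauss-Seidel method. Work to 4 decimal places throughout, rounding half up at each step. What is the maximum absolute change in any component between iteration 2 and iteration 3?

0.2042

Iteration 1:
  x = (-2 - (3)·0.0000 - (3)·0.0000) / (9) = -0.2222
  y = (12 - (-4)·-0.2222 - (-4)·0.0000) / (10) = 1.1111
  z = (-11 - (-4)·-0.2222 - (-2)·1.1111) / (7) = -1.3809
Iteration 2:
  x = (-2 - (3)·1.1111 - (3)·-1.3809) / (9) = -0.1323
  y = (12 - (-4)·-0.1323 - (-4)·-1.3809) / (10) = 0.5947
  z = (-11 - (-4)·-0.1323 - (-2)·0.5947) / (7) = -1.4771
Iteration 3:
  x = (-2 - (3)·0.5947 - (3)·-1.4771) / (9) = 0.0719
  y = (12 - (-4)·0.0719 - (-4)·-1.4771) / (10) = 0.6379
  z = (-11 - (-4)·0.0719 - (-2)·0.6379) / (7) = -1.3481
Change: (0.2042, 0.0432, 0.1290) → max |·| = 0.2042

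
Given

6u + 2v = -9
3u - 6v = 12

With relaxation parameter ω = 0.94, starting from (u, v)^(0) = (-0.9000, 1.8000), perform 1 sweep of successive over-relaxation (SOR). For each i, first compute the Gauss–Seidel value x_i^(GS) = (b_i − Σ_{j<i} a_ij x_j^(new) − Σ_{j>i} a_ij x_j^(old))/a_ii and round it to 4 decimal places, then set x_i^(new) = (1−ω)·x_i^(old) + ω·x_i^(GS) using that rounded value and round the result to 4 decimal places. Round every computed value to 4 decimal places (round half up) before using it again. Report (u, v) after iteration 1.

(-2.0280, -2.7252)

Iteration 1:
  u: GS value = (-9 - (2)·1.8000) / (6) = -2.1000;  u ← (1−ω)·-0.9000 + ω·-2.1000 = -2.0280
  v: GS value = (12 - (3)·-2.0280) / (-6) = -3.0140;  v ← (1−ω)·1.8000 + ω·-3.0140 = -2.7252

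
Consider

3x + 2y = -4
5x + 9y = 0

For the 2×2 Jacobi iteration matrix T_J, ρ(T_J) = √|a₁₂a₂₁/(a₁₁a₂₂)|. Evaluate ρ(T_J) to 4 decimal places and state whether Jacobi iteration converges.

a₁₂a₂₁/(a₁₁a₂₂) = (2)·(5) / ((3)·(9)) = 0.370370
ρ = √|0.370370| = √0.370370 = 0.6086
ρ < 1, so Jacobi converges

0.6086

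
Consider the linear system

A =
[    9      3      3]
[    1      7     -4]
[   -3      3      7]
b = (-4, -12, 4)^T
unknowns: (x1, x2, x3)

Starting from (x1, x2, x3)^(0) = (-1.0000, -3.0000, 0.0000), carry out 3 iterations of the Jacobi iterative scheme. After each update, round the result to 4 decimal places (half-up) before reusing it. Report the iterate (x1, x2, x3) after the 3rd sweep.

(-0.6130, -0.8102, 0.8202)

Iteration 1:
  x1 = (-4 - (3)·-3.0000 - (3)·0.0000) / (9) = 0.5556
  x2 = (-12 - (1)·-1.0000 - (-4)·0.0000) / (7) = -1.5714
  x3 = (4 - (-3)·-1.0000 - (3)·-3.0000) / (7) = 1.4286
Iteration 2:
  x1 = (-4 - (3)·-1.5714 - (3)·1.4286) / (9) = -0.3968
  x2 = (-12 - (1)·0.5556 - (-4)·1.4286) / (7) = -0.9773
  x3 = (4 - (-3)·0.5556 - (3)·-1.5714) / (7) = 1.4830
Iteration 3:
  x1 = (-4 - (3)·-0.9773 - (3)·1.4830) / (9) = -0.6130
  x2 = (-12 - (1)·-0.3968 - (-4)·1.4830) / (7) = -0.8102
  x3 = (4 - (-3)·-0.3968 - (3)·-0.9773) / (7) = 0.8202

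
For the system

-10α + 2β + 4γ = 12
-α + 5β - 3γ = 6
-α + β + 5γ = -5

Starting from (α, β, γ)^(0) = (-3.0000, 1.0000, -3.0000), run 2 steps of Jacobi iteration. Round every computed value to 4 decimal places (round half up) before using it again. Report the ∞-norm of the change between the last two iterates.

0.8800

Iteration 1:
  α = (12 - (2)·1.0000 - (4)·-3.0000) / (-10) = -2.2000
  β = (6 - (-1)·-3.0000 - (-3)·-3.0000) / (5) = -1.2000
  γ = (-5 - (-1)·-3.0000 - (1)·1.0000) / (5) = -1.8000
Iteration 2:
  α = (12 - (2)·-1.2000 - (4)·-1.8000) / (-10) = -2.1600
  β = (6 - (-1)·-2.2000 - (-3)·-1.8000) / (5) = -0.3200
  γ = (-5 - (-1)·-2.2000 - (1)·-1.2000) / (5) = -1.2000
Change: (0.0400, 0.8800, 0.6000) → max |·| = 0.8800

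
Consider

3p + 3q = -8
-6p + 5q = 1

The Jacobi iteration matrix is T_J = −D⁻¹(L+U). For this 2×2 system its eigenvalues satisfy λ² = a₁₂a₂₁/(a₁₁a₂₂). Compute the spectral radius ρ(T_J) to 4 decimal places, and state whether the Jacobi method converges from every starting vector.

a₁₂a₂₁/(a₁₁a₂₂) = (3)·(-6) / ((3)·(5)) = -1.200000
ρ = √|-1.200000| = √1.200000 = 1.0954
ρ > 1, so Jacobi diverges

1.0954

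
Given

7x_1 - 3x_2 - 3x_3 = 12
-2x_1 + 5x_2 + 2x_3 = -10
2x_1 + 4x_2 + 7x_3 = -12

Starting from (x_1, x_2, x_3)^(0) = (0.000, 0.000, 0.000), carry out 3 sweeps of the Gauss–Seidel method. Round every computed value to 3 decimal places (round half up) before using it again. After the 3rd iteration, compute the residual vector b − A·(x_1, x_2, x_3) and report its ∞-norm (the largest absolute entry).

Iteration 1:
  x_1 = (12 - (-3)·0.000 - (-3)·0.000) / (7) = 1.714
  x_2 = (-10 - (-2)·1.714 - (2)·0.000) / (5) = -1.314
  x_3 = (-12 - (2)·1.714 - (4)·-1.314) / (7) = -1.453
Iteration 2:
  x_1 = (12 - (-3)·-1.314 - (-3)·-1.453) / (7) = 0.528
  x_2 = (-10 - (-2)·0.528 - (2)·-1.453) / (5) = -1.208
  x_3 = (-12 - (2)·0.528 - (4)·-1.208) / (7) = -1.175
Iteration 3:
  x_1 = (12 - (-3)·-1.208 - (-3)·-1.175) / (7) = 0.693
  x_2 = (-10 - (-2)·0.693 - (2)·-1.175) / (5) = -1.253
  x_3 = (-12 - (2)·0.693 - (4)·-1.253) / (7) = -1.196
Residual b − A·x = (-0.198, 0.043, -0.002); ∞-norm = 0.198

0.198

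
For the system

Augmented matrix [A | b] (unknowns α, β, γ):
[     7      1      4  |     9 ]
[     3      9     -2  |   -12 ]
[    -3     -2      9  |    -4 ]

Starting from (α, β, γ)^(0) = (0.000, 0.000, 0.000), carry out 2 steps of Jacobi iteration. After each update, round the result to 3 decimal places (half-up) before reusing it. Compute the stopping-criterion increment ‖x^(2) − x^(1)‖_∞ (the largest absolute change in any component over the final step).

0.528

Iteration 1:
  α = (9 - (1)·0.000 - (4)·0.000) / (7) = 1.286
  β = (-12 - (3)·0.000 - (-2)·0.000) / (9) = -1.333
  γ = (-4 - (-3)·0.000 - (-2)·0.000) / (9) = -0.444
Iteration 2:
  α = (9 - (1)·-1.333 - (4)·-0.444) / (7) = 1.730
  β = (-12 - (3)·1.286 - (-2)·-0.444) / (9) = -1.861
  γ = (-4 - (-3)·1.286 - (-2)·-1.333) / (9) = -0.312
Change: (0.444, -0.528, 0.132) → max |·| = 0.528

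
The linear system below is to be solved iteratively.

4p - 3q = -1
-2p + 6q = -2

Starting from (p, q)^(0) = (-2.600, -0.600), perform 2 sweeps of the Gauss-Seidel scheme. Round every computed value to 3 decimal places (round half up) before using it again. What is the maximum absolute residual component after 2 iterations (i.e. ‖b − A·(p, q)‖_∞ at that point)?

0.026

Iteration 1:
  p = (-1 - (-3)·-0.600) / (4) = -0.700
  q = (-2 - (-2)·-0.700) / (6) = -0.567
Iteration 2:
  p = (-1 - (-3)·-0.567) / (4) = -0.675
  q = (-2 - (-2)·-0.675) / (6) = -0.558
Residual b − A·x = (0.026, -0.002); ∞-norm = 0.026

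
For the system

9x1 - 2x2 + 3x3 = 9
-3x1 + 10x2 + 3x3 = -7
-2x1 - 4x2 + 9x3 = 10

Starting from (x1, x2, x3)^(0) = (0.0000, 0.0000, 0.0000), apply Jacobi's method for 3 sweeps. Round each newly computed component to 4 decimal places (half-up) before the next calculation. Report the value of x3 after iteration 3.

Iteration 1:
  x1 = (9 - (-2)·0.0000 - (3)·0.0000) / (9) = 1.0000
  x2 = (-7 - (-3)·0.0000 - (3)·0.0000) / (10) = -0.7000
  x3 = (10 - (-2)·0.0000 - (-4)·0.0000) / (9) = 1.1111
Iteration 2:
  x1 = (9 - (-2)·-0.7000 - (3)·1.1111) / (9) = 0.4741
  x2 = (-7 - (-3)·1.0000 - (3)·1.1111) / (10) = -0.7333
  x3 = (10 - (-2)·1.0000 - (-4)·-0.7000) / (9) = 1.0222
Iteration 3:
  x1 = (9 - (-2)·-0.7333 - (3)·1.0222) / (9) = 0.4963
  x2 = (-7 - (-3)·0.4741 - (3)·1.0222) / (10) = -0.8644
  x3 = (10 - (-2)·0.4741 - (-4)·-0.7333) / (9) = 0.8906

0.8906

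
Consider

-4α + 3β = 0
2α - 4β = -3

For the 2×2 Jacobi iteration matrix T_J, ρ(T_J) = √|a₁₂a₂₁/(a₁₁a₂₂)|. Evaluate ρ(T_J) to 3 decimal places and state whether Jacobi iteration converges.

0.612

a₁₂a₂₁/(a₁₁a₂₂) = (3)·(2) / ((-4)·(-4)) = 0.375000
ρ = √|0.375000| = √0.375000 = 0.612
ρ < 1, so Jacobi converges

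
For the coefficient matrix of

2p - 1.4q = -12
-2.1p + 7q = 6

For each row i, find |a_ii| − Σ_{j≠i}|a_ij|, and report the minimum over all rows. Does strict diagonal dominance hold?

0.6

row 1: |2| − (1.4) = 0.6
row 2: |7| − (2.1) = 4.9
minimum over rows = 0.6 → strictly diagonally dominant (convergence guaranteed)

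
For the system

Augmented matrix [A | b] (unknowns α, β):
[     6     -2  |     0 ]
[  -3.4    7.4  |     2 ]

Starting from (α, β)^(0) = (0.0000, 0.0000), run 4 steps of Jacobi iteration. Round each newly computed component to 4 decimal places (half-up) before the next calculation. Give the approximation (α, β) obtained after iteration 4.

Iteration 1:
  α = (0 - (-2)·0.0000) / (6) = 0.0000
  β = (2 - (-3.4)·0.0000) / (7.4) = 0.2703
Iteration 2:
  α = (0 - (-2)·0.2703) / (6) = 0.0901
  β = (2 - (-3.4)·0.0000) / (7.4) = 0.2703
Iteration 3:
  α = (0 - (-2)·0.2703) / (6) = 0.0901
  β = (2 - (-3.4)·0.0901) / (7.4) = 0.3117
Iteration 4:
  α = (0 - (-2)·0.3117) / (6) = 0.1039
  β = (2 - (-3.4)·0.0901) / (7.4) = 0.3117

(0.1039, 0.3117)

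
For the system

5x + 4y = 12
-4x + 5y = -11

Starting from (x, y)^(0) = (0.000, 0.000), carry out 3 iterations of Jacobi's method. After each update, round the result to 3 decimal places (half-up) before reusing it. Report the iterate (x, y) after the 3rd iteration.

Iteration 1:
  x = (12 - (4)·0.000) / (5) = 2.400
  y = (-11 - (-4)·0.000) / (5) = -2.200
Iteration 2:
  x = (12 - (4)·-2.200) / (5) = 4.160
  y = (-11 - (-4)·2.400) / (5) = -0.280
Iteration 3:
  x = (12 - (4)·-0.280) / (5) = 2.624
  y = (-11 - (-4)·4.160) / (5) = 1.128

(2.624, 1.128)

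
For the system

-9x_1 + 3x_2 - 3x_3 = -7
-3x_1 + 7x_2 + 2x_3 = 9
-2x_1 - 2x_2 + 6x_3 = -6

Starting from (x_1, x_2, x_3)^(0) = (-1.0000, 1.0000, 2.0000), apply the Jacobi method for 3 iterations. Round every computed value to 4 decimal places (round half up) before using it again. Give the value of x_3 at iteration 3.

-0.0106

Iteration 1:
  x_1 = (-7 - (3)·1.0000 - (-3)·2.0000) / (-9) = 0.4444
  x_2 = (9 - (-3)·-1.0000 - (2)·2.0000) / (7) = 0.2857
  x_3 = (-6 - (-2)·-1.0000 - (-2)·1.0000) / (6) = -1.0000
Iteration 2:
  x_1 = (-7 - (3)·0.2857 - (-3)·-1.0000) / (-9) = 1.2063
  x_2 = (9 - (-3)·0.4444 - (2)·-1.0000) / (7) = 1.7619
  x_3 = (-6 - (-2)·0.4444 - (-2)·0.2857) / (6) = -0.7566
Iteration 3:
  x_1 = (-7 - (3)·1.7619 - (-3)·-0.7566) / (-9) = 1.6173
  x_2 = (9 - (-3)·1.2063 - (2)·-0.7566) / (7) = 2.0189
  x_3 = (-6 - (-2)·1.2063 - (-2)·1.7619) / (6) = -0.0106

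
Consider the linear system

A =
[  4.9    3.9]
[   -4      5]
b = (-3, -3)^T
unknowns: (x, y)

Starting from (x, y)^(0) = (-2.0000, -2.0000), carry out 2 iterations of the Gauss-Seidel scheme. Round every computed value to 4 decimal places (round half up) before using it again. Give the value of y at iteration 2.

-1.2068

Iteration 1:
  x = (-3 - (3.9)·-2.0000) / (4.9) = 0.9796
  y = (-3 - (-4)·0.9796) / (5) = 0.1837
Iteration 2:
  x = (-3 - (3.9)·0.1837) / (4.9) = -0.7585
  y = (-3 - (-4)·-0.7585) / (5) = -1.2068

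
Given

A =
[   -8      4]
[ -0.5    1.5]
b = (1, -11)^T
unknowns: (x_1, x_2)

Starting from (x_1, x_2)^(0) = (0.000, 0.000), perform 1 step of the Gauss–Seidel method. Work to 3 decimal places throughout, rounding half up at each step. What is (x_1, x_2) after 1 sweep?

(-0.125, -7.375)

Iteration 1:
  x_1 = (1 - (4)·0.000) / (-8) = -0.125
  x_2 = (-11 - (-0.5)·-0.125) / (1.5) = -7.375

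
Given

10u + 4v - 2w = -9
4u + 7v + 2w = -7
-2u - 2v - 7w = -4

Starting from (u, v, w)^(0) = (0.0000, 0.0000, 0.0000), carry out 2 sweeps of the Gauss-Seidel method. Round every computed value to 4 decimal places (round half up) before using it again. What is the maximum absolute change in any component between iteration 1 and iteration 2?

0.4979

Iteration 1:
  u = (-9 - (4)·0.0000 - (-2)·0.0000) / (10) = -0.9000
  v = (-7 - (4)·-0.9000 - (2)·0.0000) / (7) = -0.4857
  w = (-4 - (-2)·-0.9000 - (-2)·-0.4857) / (-7) = 0.9673
Iteration 2:
  u = (-9 - (4)·-0.4857 - (-2)·0.9673) / (10) = -0.5123
  v = (-7 - (4)·-0.5123 - (2)·0.9673) / (7) = -0.9836
  w = (-4 - (-2)·-0.5123 - (-2)·-0.9836) / (-7) = 0.9988
Change: (0.3877, -0.4979, 0.0315) → max |·| = 0.4979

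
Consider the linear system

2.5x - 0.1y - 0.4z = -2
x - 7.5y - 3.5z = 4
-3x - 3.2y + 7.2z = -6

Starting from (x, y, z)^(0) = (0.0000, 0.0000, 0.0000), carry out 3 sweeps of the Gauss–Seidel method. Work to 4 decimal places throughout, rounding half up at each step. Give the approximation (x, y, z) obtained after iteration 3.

Iteration 1:
  x = (-2 - (-0.1)·0.0000 - (-0.4)·0.0000) / (2.5) = -0.8000
  y = (4 - (1)·-0.8000 - (-3.5)·0.0000) / (-7.5) = -0.6400
  z = (-6 - (-3)·-0.8000 - (-3.2)·-0.6400) / (7.2) = -1.4511
Iteration 2:
  x = (-2 - (-0.1)·-0.6400 - (-0.4)·-1.4511) / (2.5) = -1.0578
  y = (4 - (1)·-1.0578 - (-3.5)·-1.4511) / (-7.5) = 0.0028
  z = (-6 - (-3)·-1.0578 - (-3.2)·0.0028) / (7.2) = -1.2728
Iteration 3:
  x = (-2 - (-0.1)·0.0028 - (-0.4)·-1.2728) / (2.5) = -1.0035
  y = (4 - (1)·-1.0035 - (-3.5)·-1.2728) / (-7.5) = -0.0732
  z = (-6 - (-3)·-1.0035 - (-3.2)·-0.0732) / (7.2) = -1.2840

(-1.0035, -0.0732, -1.2840)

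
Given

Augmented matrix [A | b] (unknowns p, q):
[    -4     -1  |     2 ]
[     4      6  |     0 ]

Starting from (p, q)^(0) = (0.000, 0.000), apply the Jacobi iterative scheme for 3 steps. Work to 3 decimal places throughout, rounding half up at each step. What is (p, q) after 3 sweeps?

(-0.583, 0.333)

Iteration 1:
  p = (2 - (-1)·0.000) / (-4) = -0.500
  q = (0 - (4)·0.000) / (6) = 0.000
Iteration 2:
  p = (2 - (-1)·0.000) / (-4) = -0.500
  q = (0 - (4)·-0.500) / (6) = 0.333
Iteration 3:
  p = (2 - (-1)·0.333) / (-4) = -0.583
  q = (0 - (4)·-0.500) / (6) = 0.333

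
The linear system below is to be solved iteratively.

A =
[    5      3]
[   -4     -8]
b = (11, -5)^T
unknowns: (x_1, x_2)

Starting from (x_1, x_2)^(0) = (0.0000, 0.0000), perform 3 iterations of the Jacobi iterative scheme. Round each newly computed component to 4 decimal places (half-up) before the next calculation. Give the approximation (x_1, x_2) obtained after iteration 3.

Iteration 1:
  x_1 = (11 - (3)·0.0000) / (5) = 2.2000
  x_2 = (-5 - (-4)·0.0000) / (-8) = 0.6250
Iteration 2:
  x_1 = (11 - (3)·0.6250) / (5) = 1.8250
  x_2 = (-5 - (-4)·2.2000) / (-8) = -0.4750
Iteration 3:
  x_1 = (11 - (3)·-0.4750) / (5) = 2.4850
  x_2 = (-5 - (-4)·1.8250) / (-8) = -0.2875

(2.4850, -0.2875)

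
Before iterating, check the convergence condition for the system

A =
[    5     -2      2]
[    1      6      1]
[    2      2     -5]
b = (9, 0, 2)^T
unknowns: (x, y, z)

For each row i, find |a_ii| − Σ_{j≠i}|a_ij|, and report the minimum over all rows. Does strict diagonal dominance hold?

row 1: |5| − (2+2) = 1
row 2: |6| − (1+1) = 4
row 3: |-5| − (2+2) = 1
minimum over rows = 1 → strictly diagonally dominant (convergence guaranteed)

1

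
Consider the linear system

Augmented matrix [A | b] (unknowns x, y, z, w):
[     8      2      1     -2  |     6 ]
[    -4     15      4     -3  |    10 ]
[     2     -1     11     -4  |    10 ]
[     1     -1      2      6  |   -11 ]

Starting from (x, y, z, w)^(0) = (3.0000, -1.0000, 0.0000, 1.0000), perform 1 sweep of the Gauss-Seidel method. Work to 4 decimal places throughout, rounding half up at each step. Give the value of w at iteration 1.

Iteration 1:
  x = (6 - (2)·-1.0000 - (1)·0.0000 - (-2)·1.0000) / (8) = 1.2500
  y = (10 - (-4)·1.2500 - (4)·0.0000 - (-3)·1.0000) / (15) = 1.2000
  z = (10 - (2)·1.2500 - (-1)·1.2000 - (-4)·1.0000) / (11) = 1.1545
  w = (-11 - (1)·1.2500 - (-1)·1.2000 - (2)·1.1545) / (6) = -2.2265

-2.2265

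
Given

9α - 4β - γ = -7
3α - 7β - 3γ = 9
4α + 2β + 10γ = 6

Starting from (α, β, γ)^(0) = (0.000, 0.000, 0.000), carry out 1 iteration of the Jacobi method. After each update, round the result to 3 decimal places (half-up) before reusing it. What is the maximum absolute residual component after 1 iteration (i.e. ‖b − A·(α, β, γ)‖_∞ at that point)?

Iteration 1:
  α = (-7 - (-4)·0.000 - (-1)·0.000) / (9) = -0.778
  β = (9 - (3)·0.000 - (-3)·0.000) / (-7) = -1.286
  γ = (6 - (4)·0.000 - (2)·0.000) / (10) = 0.600
Residual b − A·x = (-4.542, 4.132, 5.684); ∞-norm = 5.684

5.684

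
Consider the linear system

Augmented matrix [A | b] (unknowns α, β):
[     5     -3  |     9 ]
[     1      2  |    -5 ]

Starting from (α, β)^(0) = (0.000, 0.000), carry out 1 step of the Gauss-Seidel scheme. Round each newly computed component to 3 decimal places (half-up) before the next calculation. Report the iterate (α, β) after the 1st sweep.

(1.800, -3.400)

Iteration 1:
  α = (9 - (-3)·0.000) / (5) = 1.800
  β = (-5 - (1)·1.800) / (2) = -3.400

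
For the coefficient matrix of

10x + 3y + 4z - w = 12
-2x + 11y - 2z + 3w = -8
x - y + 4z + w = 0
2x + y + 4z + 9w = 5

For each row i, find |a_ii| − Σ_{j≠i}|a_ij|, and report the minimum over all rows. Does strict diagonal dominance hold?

row 1: |10| − (3+4+1) = 2
row 2: |11| − (2+2+3) = 4
row 3: |4| − (1+1+1) = 1
row 4: |9| − (2+1+4) = 2
minimum over rows = 1 → strictly diagonally dominant (convergence guaranteed)

1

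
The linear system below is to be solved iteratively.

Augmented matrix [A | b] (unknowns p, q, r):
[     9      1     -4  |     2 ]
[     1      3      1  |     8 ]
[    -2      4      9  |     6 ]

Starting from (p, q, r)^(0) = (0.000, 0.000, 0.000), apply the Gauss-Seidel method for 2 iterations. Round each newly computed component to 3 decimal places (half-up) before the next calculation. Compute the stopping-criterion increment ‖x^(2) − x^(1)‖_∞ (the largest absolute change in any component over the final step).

0.482

Iteration 1:
  p = (2 - (1)·0.000 - (-4)·0.000) / (9) = 0.222
  q = (8 - (1)·0.222 - (1)·0.000) / (3) = 2.593
  r = (6 - (-2)·0.222 - (4)·2.593) / (9) = -0.436
Iteration 2:
  p = (2 - (1)·2.593 - (-4)·-0.436) / (9) = -0.260
  q = (8 - (1)·-0.260 - (1)·-0.436) / (3) = 2.899
  r = (6 - (-2)·-0.260 - (4)·2.899) / (9) = -0.680
Change: (-0.482, 0.306, -0.244) → max |·| = 0.482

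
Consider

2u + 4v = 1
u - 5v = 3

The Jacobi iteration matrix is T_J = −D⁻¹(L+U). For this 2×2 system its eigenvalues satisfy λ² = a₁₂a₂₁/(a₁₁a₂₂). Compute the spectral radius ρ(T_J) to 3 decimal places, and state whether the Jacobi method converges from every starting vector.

a₁₂a₂₁/(a₁₁a₂₂) = (4)·(1) / ((2)·(-5)) = -0.400000
ρ = √|-0.400000| = √0.400000 = 0.632
ρ < 1, so Jacobi converges

0.632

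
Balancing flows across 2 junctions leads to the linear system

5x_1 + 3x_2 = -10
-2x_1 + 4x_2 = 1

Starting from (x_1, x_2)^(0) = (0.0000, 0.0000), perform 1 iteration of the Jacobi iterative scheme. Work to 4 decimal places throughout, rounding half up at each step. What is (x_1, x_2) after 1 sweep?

Iteration 1:
  x_1 = (-10 - (3)·0.0000) / (5) = -2.0000
  x_2 = (1 - (-2)·0.0000) / (4) = 0.2500

(-2.0000, 0.2500)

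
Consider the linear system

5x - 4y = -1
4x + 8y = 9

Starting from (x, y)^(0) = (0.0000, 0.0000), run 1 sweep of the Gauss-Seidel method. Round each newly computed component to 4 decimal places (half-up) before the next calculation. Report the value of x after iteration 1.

Iteration 1:
  x = (-1 - (-4)·0.0000) / (5) = -0.2000
  y = (9 - (4)·-0.2000) / (8) = 1.2250

-0.2000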